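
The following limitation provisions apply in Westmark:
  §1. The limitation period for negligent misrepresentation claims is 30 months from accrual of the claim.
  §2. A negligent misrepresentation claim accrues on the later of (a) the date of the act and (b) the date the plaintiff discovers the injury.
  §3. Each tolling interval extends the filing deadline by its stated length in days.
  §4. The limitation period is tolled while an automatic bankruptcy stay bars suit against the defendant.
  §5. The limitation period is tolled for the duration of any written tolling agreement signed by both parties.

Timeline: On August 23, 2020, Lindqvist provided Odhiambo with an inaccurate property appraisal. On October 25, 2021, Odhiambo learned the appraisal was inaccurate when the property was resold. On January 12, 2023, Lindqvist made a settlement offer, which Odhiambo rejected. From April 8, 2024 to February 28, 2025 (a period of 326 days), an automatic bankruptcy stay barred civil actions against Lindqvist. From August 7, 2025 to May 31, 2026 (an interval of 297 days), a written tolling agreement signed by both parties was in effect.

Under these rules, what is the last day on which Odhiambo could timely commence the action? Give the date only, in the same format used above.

Because discovery on October 25, 2021 post-dates the August 23, 2020 act, accrual under the later-of rule falls on October 25, 2021.
Adding the 30 months base period to October 25, 2021 gives a deadline of April 25, 2024, before any tolling.
Because the automatic bankruptcy stay ran from April 8, 2024 to February 28, 2025, the deadline is extended by 326 days to March 17, 2025.
By the time the written tolling agreement began on August 7, 2025, the limitation period had already expired on March 17, 2025; that interval cannot revive it.
None of the other events listed affects the running of the period under the stated rules.

March 17, 2025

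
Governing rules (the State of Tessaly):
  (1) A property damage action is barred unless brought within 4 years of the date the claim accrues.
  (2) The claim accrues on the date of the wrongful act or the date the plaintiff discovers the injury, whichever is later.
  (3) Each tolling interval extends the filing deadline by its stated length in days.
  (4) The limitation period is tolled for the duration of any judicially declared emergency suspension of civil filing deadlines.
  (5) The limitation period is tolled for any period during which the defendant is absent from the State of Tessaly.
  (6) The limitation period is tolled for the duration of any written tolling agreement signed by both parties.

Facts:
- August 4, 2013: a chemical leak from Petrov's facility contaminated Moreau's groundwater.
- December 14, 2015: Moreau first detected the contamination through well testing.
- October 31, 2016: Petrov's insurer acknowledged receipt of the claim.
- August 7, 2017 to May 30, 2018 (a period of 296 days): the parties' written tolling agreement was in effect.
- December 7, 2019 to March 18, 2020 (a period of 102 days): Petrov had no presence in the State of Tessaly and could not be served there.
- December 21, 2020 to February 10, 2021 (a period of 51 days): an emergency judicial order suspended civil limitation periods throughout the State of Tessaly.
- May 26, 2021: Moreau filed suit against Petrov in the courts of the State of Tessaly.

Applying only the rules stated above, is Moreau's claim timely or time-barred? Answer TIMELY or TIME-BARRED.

Because discovery on December 14, 2015 post-dates the August 4, 2013 act, accrual under the later-of rule falls on December 14, 2015.
The untolled deadline — 4 years after December 14, 2015 — is December 14, 2019.
Because the written tolling agreement ran from August 7, 2017 to May 30, 2018, the deadline is extended by 296 days to October 5, 2020.
Because the defendant's absence from the jurisdiction ran from December 7, 2019 to March 18, 2020, the deadline is extended by 102 days to January 15, 2021.
Because the emergency suspension of filing deadlines ran from December 21, 2020 to February 10, 2021, the deadline is extended by 51 days to March 7, 2021.
Nothing else in the chronology tolls or restarts the period.
Filing on May 26, 2021 missed the March 7, 2021 deadline — the action is time-barred.

TIME-BARRED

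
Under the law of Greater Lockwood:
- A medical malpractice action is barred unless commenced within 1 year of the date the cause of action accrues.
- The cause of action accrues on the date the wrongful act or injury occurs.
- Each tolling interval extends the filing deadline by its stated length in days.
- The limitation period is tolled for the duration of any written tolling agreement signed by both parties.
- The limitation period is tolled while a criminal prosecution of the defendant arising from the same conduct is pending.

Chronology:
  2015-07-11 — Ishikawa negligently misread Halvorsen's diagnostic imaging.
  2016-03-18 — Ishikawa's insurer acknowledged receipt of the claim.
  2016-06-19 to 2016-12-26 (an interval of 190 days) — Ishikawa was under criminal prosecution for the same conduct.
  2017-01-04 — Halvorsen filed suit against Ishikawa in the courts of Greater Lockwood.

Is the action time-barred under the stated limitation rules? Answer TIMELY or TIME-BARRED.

The cause of action accrued on 2015-07-11, the date of the act.
Adding the 1 year base period to 2015-07-11 gives a deadline of 2016-07-11, before any tolling.
Because the pending criminal prosecution ran from 2016-06-19 to 2016-12-26, the deadline is extended by 190 days to 2017-01-17.
Nothing else in the chronology tolls or restarts the period.
The 2017-01-04 filing precedes the 2017-01-17 deadline; the claim is timely.

TIMELY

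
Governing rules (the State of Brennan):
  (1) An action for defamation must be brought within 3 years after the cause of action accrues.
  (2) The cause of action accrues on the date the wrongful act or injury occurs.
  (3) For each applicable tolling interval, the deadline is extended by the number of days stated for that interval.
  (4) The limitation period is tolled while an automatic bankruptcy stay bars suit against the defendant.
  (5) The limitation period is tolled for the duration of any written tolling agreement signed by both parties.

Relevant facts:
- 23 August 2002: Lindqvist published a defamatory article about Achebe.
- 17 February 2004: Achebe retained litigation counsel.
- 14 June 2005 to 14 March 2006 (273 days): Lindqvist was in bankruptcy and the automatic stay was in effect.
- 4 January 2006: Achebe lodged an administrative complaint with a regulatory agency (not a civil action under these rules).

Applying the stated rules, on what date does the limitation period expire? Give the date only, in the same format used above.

23 May 2006

The cause of action accrued on 23 August 2002, the date of the act.
The untolled deadline — 3 years after 23 August 2002 — is 23 August 2005.
The automatic bankruptcy stay from 14 June 2005 to 14 March 2006 tolled the period for 273 days, extending the deadline to 23 May 2006.
The other events in the timeline have no effect on the limitation period under the stated rules.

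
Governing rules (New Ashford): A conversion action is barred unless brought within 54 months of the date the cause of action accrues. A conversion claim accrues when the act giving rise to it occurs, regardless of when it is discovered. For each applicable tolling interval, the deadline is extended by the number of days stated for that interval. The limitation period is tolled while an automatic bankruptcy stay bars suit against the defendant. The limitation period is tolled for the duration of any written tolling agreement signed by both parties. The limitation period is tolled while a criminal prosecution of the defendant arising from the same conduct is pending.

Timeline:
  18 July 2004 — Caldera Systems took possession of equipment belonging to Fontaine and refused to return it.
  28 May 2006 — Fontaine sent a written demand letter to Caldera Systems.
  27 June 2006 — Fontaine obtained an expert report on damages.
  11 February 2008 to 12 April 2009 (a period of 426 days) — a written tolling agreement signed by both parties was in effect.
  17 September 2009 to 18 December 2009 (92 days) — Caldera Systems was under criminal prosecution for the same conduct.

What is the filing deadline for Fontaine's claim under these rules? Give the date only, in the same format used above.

The cause of action accrued on 18 July 2004, the date of the act.
Adding the 54 months base period to 18 July 2004 gives a deadline of 18 January 2009, before any tolling.
The written tolling agreement from 11 February 2008 to 12 April 2009 tolled the period for 426 days, extending the deadline to 20 March 2010.
The pending criminal prosecution from 17 September 2009 to 18 December 2009 tolled the period for 92 days, extending the deadline to 20 June 2010.
None of the other events listed affects the running of the period under the stated rules.

20 June 2010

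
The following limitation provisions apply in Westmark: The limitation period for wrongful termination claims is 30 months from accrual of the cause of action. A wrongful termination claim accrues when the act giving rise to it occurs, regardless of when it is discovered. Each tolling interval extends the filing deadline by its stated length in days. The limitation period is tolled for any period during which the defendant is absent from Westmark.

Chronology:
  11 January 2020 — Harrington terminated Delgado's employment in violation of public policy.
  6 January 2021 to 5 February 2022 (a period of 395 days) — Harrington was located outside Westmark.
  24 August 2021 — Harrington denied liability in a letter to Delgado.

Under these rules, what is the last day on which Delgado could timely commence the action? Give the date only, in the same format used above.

10 August 2023

The limitation period began to run on 11 January 2020.
30 months from 11 January 2020 is 11 July 2022.
The period was tolled for 395 days by the defendant's absence from the jurisdiction (6 January 2021 to 5 February 2022), pushing the deadline to 10 August 2023.
Nothing else in the chronology tolls or restarts the period.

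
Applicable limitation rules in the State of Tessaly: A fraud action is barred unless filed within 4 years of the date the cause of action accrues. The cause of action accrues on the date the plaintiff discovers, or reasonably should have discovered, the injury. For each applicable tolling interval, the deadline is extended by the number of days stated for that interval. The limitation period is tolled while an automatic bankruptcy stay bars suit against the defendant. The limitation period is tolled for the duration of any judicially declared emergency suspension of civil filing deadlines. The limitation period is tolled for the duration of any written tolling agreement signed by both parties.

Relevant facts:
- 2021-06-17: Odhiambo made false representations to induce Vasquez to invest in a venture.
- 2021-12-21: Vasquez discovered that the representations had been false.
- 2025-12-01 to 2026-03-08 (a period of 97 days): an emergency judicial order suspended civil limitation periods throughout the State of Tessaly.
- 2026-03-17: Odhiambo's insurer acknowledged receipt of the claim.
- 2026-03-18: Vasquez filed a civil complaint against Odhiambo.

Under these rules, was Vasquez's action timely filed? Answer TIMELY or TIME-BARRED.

The claim did not accrue until Vasquez discovered the injury on 2021-12-21; the 2021-06-17 act date does not start the clock under the stated rule.
Adding the 4 years base period to 2021-12-21 gives a deadline of 2025-12-21, before any tolling.
The emergency suspension of filing deadlines from 2025-12-01 to 2026-03-08 tolled the period for 97 days, extending the deadline to 2026-03-28.
The other events in the timeline have no effect on the limitation period under the stated rules.
The 2026-03-18 filing precedes the 2026-03-28 deadline; the claim is timely.

TIMELY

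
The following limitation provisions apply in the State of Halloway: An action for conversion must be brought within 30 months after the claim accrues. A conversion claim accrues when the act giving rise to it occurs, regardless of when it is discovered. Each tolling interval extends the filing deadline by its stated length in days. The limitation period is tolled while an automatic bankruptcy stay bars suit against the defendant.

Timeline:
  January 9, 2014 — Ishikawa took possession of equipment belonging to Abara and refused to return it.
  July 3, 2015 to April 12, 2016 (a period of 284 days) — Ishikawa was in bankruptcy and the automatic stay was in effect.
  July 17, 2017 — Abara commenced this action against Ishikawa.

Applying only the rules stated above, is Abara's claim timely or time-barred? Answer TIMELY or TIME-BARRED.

The claim accrued on January 9, 2014, the date of the act.
The untolled deadline — 30 months after January 9, 2014 — is July 9, 2016.
The period was tolled for 284 days by the automatic bankruptcy stay (July 3, 2015 to April 12, 2016), pushing the deadline to April 19, 2017.
Filing on July 17, 2017 missed the April 19, 2017 deadline — the action is time-barred.

TIME-BARRED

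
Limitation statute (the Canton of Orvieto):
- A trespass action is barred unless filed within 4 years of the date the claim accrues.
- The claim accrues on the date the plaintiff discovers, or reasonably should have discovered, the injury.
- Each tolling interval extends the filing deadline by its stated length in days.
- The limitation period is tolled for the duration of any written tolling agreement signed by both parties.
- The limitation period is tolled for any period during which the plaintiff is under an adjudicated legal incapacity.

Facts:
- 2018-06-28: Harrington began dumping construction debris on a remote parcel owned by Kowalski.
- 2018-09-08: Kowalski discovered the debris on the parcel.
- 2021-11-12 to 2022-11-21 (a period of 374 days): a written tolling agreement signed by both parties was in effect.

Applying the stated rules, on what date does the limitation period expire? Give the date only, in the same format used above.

2023-09-17

Accrual is tied to discovery, so the period began on 2018-09-08 rather than on 2018-06-28 when the act occurred.
The untolled deadline — 4 years after 2018-09-08 — is 2022-09-08.
Because the written tolling agreement ran from 2021-11-12 to 2022-11-21, the deadline is extended by 374 days to 2023-09-17.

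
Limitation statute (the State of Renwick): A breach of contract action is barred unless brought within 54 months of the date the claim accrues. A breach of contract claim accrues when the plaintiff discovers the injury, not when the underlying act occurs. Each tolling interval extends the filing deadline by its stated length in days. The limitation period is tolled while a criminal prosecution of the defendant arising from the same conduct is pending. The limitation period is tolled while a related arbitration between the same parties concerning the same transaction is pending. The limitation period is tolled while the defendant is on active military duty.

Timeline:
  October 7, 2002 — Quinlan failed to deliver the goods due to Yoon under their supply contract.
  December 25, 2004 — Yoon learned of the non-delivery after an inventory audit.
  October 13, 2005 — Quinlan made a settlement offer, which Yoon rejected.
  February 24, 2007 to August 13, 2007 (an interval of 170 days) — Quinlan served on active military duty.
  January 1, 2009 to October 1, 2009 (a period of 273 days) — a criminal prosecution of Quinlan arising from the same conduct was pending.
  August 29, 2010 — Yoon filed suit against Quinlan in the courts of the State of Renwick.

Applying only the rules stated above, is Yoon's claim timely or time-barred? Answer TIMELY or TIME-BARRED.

TIMELY

The claim did not accrue until Yoon discovered the injury on December 25, 2004; the October 7, 2002 act date does not start the clock under the stated rule.
The untolled deadline — 54 months after December 25, 2004 — is June 25, 2009.
The defendant's active military service from February 24, 2007 to August 13, 2007 tolled the period for 170 days, extending the deadline to December 12, 2009.
The pending criminal prosecution from January 1, 2009 to October 1, 2009 tolled the period for 273 days, extending the deadline to September 11, 2010.
Nothing else in the chronology tolls or restarts the period.
The August 29, 2010 filing precedes the September 11, 2010 deadline; the claim is timely.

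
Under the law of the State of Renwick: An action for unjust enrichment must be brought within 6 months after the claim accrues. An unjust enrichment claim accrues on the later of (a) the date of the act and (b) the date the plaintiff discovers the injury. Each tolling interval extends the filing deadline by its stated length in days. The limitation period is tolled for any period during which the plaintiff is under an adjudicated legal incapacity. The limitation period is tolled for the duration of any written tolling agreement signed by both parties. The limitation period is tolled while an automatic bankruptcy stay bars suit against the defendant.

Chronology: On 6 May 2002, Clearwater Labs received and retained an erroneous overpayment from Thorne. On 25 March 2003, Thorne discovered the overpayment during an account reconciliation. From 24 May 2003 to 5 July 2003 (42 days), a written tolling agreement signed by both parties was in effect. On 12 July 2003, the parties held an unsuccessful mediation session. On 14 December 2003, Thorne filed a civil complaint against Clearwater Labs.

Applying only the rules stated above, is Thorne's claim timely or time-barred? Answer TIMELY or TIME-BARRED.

Because discovery on 25 March 2003 post-dates the 6 May 2002 act, accrual under the later-of rule falls on 25 March 2003.
6 months from 25 March 2003 is 25 September 2003.
Because the written tolling agreement ran from 24 May 2003 to 5 July 2003, the deadline is extended by 42 days to 6 November 2003.
None of the other events listed affects the running of the period under the stated rules.
The 14 December 2003 filing falls after the 6 November 2003 deadline; the claim is time-barred.

TIME-BARRED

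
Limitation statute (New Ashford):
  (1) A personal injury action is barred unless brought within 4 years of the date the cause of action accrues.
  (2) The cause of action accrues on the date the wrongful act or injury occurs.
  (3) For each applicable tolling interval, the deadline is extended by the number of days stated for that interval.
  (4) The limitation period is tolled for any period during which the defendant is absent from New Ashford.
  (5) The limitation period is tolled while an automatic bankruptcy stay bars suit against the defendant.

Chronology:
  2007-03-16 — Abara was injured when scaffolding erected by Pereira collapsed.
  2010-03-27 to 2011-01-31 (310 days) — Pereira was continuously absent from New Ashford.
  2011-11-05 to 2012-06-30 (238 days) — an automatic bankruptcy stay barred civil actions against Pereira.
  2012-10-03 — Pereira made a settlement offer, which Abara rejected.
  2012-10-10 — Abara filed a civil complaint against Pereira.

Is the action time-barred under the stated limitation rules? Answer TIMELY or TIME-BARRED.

TIME-BARRED

The limitation period began to run on 2007-03-16.
The untolled deadline — 4 years after 2007-03-16 — is 2011-03-16.
The period was tolled for 310 days by the defendant's absence from the jurisdiction (2010-03-27 to 2011-01-31), pushing the deadline to 2012-01-20.
Because the automatic bankruptcy stay ran from 2011-11-05 to 2012-06-30, the deadline is extended by 238 days to 2012-09-14.
Nothing else in the chronology tolls or restarts the period.
The 2012-10-10 filing falls after the 2012-09-14 deadline; the claim is time-barred.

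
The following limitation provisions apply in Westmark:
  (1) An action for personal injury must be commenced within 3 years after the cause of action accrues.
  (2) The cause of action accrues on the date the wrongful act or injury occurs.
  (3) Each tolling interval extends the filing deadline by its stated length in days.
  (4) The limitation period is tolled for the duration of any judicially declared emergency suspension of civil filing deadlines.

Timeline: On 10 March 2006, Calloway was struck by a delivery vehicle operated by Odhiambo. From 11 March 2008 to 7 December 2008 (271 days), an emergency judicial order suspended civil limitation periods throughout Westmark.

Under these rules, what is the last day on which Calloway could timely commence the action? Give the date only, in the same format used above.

The claim accrued on 10 March 2006, when the wrongful act occurred.
3 years from 10 March 2006 is 10 March 2009.
The emergency suspension of filing deadlines from 11 March 2008 to 7 December 2008 tolled the period for 271 days, extending the deadline to 6 December 2009.

6 December 2009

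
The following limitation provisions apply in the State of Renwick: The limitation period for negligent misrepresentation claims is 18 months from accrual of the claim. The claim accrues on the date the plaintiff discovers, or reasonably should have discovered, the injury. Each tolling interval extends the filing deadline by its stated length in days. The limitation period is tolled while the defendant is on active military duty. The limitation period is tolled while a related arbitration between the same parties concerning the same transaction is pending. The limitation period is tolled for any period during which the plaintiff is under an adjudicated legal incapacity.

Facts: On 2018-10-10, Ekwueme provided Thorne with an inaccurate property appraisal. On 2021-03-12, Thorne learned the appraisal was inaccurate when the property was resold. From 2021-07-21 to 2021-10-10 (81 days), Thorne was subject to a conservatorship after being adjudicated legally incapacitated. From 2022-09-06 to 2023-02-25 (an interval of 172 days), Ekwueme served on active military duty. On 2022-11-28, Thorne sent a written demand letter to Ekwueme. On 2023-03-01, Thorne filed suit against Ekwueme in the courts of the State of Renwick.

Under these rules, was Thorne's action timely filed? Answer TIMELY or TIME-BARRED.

TIMELY

Accrual is tied to discovery, so the period began on 2021-03-12 rather than on 2018-10-10 when the act occurred.
Adding the 18 months base period to 2021-03-12 gives a deadline of 2022-09-12, before any tolling.
Because the plaintiff's legal incapacity ran from 2021-07-21 to 2021-10-10, the deadline is extended by 81 days to 2022-12-02.
The period was tolled for 172 days by the defendant's active military service (2022-09-06 to 2023-02-25), pushing the deadline to 2023-05-23.
Nothing else in the chronology tolls or restarts the period.
Thorne filed on 2023-03-01, before the 2023-05-23 deadline, so the action is timely.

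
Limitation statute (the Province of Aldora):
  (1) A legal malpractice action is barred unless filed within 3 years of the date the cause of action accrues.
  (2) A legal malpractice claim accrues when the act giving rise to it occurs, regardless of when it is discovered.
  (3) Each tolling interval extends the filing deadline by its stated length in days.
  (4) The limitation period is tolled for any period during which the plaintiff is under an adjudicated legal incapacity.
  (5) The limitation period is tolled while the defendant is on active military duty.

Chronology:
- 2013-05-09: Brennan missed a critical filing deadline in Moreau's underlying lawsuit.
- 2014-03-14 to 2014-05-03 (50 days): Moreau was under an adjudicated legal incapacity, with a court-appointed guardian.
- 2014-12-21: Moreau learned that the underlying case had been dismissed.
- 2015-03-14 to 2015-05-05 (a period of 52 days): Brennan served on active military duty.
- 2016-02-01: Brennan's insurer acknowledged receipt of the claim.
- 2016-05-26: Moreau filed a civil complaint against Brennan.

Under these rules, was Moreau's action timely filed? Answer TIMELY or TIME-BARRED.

TIMELY

Because the rule ties accrual to occurrence, the claim accrued on 2013-05-09, not on the 2014-12-21 discovery date.
3 years from 2013-05-09 is 2016-05-09.
Because the plaintiff's legal incapacity ran from 2014-03-14 to 2014-05-03, the deadline is extended by 50 days to 2016-06-28.
Because the defendant's active military service ran from 2015-03-14 to 2015-05-05, the deadline is extended by 52 days to 2016-08-19.
Nothing else in the chronology tolls or restarts the period.
Moreau filed on 2016-05-26, before the 2016-08-19 deadline, so the action is timely.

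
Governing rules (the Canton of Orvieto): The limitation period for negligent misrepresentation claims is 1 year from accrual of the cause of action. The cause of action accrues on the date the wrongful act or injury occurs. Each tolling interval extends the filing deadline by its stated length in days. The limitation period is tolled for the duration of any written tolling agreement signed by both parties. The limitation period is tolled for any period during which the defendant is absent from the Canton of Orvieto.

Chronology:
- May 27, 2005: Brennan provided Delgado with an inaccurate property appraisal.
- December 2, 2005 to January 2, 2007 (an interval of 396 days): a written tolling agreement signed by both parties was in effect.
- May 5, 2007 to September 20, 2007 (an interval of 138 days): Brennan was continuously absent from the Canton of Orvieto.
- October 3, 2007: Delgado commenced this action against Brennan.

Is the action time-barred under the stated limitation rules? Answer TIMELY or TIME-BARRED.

TIMELY

The cause of action accrued on May 27, 2005, the date of the act.
Adding the 1 year base period to May 27, 2005 gives a deadline of May 27, 2006, before any tolling.
The written tolling agreement from December 2, 2005 to January 2, 2007 tolled the period for 396 days, extending the deadline to June 27, 2007.
The defendant's absence from the jurisdiction from May 5, 2007 to September 20, 2007 tolled the period for 138 days, extending the deadline to November 12, 2007.
Filing on October 3, 2007 beat the November 12, 2007 deadline — the action is timely.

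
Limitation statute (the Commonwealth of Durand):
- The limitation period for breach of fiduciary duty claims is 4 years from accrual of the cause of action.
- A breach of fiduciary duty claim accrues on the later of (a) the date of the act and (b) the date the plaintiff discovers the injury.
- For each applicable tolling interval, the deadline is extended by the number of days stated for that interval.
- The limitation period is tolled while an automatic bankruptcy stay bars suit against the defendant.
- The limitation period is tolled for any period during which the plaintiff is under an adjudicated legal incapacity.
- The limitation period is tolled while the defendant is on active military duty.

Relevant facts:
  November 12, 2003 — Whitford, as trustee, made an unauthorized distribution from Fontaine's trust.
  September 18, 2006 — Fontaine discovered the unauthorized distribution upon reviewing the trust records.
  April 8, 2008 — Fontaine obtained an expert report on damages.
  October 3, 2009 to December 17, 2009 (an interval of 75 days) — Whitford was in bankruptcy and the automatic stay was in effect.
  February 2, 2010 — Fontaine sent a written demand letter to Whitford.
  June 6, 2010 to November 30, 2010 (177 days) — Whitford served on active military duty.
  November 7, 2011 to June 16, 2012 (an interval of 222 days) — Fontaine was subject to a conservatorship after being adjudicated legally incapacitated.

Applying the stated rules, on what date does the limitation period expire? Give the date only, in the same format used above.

Taking the later of the act (November 12, 2003) and discovery (September 18, 2006), the claim accrued on September 18, 2006.
Adding the 4 years base period to September 18, 2006 gives a deadline of September 18, 2010, before any tolling.
The period was tolled for 75 days by the automatic bankruptcy stay (October 3, 2009 to December 17, 2009), pushing the deadline to December 2, 2010.
Because the defendant's active military service ran from June 6, 2010 to November 30, 2010, the deadline is extended by 177 days to May 28, 2011.
The plaintiff's legal incapacity from November 7, 2011 to June 16, 2012 began after the period had already run on May 28, 2011, so it has no tolling effect.
The other events in the timeline have no effect on the limitation period under the stated rules.

May 28, 2011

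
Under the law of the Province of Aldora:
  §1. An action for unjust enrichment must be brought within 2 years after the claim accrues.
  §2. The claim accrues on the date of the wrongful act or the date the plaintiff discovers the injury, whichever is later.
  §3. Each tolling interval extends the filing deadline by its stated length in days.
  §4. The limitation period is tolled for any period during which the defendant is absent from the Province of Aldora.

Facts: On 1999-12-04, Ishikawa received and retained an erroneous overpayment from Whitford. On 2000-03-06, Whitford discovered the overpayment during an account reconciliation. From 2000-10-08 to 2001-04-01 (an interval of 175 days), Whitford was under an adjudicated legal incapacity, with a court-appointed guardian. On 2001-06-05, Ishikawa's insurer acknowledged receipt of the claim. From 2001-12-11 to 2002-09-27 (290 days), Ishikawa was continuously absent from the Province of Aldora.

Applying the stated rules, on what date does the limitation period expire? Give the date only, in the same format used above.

The claim accrued on 2000-03-06 — the later of the 1999-12-04 act and the 2000-03-06 discovery.
2 years from 2000-03-06 is 2002-03-06.
Because the defendant's absence from the jurisdiction ran from 2001-12-11 to 2002-09-27, the deadline is extended by 290 days to 2002-12-21.
Although the plaintiff's incapacity ran from 2000-10-08 to 2001-04-01, the stated rules do not make that a tolling event, so it is disregarded.
None of the other events listed affects the running of the period under the stated rules.

2002-12-21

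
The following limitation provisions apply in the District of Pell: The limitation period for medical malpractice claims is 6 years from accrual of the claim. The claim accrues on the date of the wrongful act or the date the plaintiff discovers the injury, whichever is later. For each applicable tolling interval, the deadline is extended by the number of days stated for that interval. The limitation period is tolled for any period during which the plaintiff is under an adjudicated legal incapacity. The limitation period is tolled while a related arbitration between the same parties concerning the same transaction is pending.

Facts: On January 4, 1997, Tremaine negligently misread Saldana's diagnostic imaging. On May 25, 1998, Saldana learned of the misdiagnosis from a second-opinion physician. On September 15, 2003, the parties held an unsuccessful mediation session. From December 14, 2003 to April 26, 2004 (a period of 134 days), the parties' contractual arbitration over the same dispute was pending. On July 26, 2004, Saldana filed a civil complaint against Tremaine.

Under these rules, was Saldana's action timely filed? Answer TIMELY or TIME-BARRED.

Because discovery on May 25, 1998 post-dates the January 4, 1997 act, accrual under the later-of rule falls on May 25, 1998.
Adding the 6 years base period to May 25, 1998 gives a deadline of May 25, 2004, before any tolling.
The period was tolled for 134 days by the pending related arbitration (December 14, 2003 to April 26, 2004), pushing the deadline to October 6, 2004.
Nothing else in the chronology tolls or restarts the period.
The July 26, 2004 filing precedes the October 6, 2004 deadline; the claim is timely.

TIMELY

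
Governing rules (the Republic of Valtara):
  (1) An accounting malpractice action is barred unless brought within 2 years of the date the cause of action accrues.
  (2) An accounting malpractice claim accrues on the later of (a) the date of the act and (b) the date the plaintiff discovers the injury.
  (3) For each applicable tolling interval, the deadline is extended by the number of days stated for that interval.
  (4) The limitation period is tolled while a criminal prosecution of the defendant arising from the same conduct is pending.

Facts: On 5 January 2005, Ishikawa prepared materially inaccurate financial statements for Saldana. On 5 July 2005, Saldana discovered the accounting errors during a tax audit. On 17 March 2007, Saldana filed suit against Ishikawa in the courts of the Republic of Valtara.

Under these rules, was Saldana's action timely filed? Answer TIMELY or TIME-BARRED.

The claim accrued on 5 July 2005 — the later of the 5 January 2005 act and the 5 July 2005 discovery.
Adding the 2 years base period to 5 July 2005 gives a deadline of 5 July 2007, before any tolling.
The 17 March 2007 filing precedes the 5 July 2007 deadline; the claim is timely.

TIMELY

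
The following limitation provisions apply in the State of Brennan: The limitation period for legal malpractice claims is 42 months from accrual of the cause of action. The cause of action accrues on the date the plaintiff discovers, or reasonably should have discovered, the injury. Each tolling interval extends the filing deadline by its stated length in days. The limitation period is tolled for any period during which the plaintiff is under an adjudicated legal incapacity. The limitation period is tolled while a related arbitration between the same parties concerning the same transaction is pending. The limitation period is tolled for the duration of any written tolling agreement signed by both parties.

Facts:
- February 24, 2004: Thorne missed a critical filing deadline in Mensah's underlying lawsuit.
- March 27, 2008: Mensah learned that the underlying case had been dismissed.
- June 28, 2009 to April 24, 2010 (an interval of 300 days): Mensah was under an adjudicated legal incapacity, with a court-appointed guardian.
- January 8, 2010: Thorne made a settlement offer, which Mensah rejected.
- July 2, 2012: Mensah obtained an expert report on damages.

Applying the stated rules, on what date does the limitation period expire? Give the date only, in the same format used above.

July 23, 2012

Under the discovery rule, the claim accrued on March 27, 2008, when Mensah discovered the injury — not on the February 24, 2004 date of the underlying act.
42 months from March 27, 2008 is September 27, 2011.
Because the plaintiff's legal incapacity ran from June 28, 2009 to April 24, 2010, the deadline is extended by 300 days to July 23, 2012.
Nothing else in the chronology tolls or restarts the period.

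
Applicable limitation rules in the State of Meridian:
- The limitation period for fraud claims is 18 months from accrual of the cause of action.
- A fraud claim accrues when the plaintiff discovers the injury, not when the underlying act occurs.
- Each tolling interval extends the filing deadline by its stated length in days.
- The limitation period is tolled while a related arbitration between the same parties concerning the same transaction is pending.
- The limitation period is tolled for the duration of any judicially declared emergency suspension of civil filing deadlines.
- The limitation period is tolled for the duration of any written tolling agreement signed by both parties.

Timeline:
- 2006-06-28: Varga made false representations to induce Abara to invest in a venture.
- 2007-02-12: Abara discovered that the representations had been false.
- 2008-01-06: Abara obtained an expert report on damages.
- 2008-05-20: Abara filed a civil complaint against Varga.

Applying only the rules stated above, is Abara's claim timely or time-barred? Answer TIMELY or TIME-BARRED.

Under the discovery rule, the claim accrued on 2007-02-12, when Abara discovered the injury — not on the 2006-06-28 date of the underlying act.
The untolled deadline — 18 months after 2007-02-12 — is 2008-08-12.
Nothing else in the chronology tolls or restarts the period.
Filing on 2008-05-20 beat the 2008-08-12 deadline — the action is timely.

TIMELY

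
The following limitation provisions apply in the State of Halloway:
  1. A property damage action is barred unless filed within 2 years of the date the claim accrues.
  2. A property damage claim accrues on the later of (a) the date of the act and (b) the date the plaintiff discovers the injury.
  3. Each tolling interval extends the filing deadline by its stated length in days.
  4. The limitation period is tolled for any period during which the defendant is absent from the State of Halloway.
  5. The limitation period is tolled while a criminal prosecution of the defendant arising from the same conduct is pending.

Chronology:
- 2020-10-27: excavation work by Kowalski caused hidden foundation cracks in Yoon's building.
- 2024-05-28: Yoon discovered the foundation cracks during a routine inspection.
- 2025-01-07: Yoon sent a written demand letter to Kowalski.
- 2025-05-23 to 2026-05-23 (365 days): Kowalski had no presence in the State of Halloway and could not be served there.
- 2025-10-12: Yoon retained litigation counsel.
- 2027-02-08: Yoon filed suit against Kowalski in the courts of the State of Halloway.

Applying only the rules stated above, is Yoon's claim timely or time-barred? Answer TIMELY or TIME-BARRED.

TIMELY

Because discovery on 2024-05-28 post-dates the 2020-10-27 act, accrual under the later-of rule falls on 2024-05-28.
Adding the 2 years base period to 2024-05-28 gives a deadline of 2026-05-28, before any tolling.
Because the defendant's absence from the jurisdiction ran from 2025-05-23 to 2026-05-23, the deadline is extended by 365 days to 2027-05-28.
None of the other events listed affects the running of the period under the stated rules.
Filing on 2027-02-08 beat the 2027-05-28 deadline — the action is timely.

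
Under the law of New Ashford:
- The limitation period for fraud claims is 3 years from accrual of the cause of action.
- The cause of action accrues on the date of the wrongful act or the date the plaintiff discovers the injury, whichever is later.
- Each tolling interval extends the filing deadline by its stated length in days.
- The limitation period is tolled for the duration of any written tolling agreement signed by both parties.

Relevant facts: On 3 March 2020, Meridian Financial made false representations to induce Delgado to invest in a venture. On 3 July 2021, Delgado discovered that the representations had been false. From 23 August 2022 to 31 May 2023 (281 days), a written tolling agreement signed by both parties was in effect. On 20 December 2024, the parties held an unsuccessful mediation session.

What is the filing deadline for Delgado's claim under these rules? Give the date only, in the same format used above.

10 April 2025

The claim accrued on 3 July 2021 — the later of the 3 March 2020 act and the 3 July 2021 discovery.
3 years from 3 July 2021 is 3 July 2024.
The written tolling agreement from 23 August 2022 to 31 May 2023 tolled the period for 281 days, extending the deadline to 10 April 2025.
The other events in the timeline have no effect on the limitation period under the stated rules.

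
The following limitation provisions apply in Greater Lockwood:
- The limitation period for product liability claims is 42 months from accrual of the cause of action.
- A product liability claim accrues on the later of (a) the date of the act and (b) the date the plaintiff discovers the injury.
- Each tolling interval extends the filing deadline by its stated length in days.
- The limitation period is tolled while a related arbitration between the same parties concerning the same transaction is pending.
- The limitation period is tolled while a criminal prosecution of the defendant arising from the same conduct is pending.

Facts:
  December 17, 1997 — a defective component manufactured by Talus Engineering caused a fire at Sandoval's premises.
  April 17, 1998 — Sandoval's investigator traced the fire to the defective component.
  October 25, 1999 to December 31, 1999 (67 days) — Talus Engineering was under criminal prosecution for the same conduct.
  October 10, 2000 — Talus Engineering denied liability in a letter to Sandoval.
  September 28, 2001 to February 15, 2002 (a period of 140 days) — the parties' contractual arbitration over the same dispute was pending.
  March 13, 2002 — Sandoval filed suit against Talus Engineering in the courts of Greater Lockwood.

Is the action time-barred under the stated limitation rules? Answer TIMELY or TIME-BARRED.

Because discovery on April 17, 1998 post-dates the December 17, 1997 act, accrual under the later-of rule falls on April 17, 1998.
The untolled deadline — 42 months after April 17, 1998 — is October 17, 2001.
The period was tolled for 67 days by the pending criminal prosecution (October 25, 1999 to December 31, 1999), pushing the deadline to December 23, 2001.
The pending related arbitration from September 28, 2001 to February 15, 2002 tolled the period for 140 days, extending the deadline to May 12, 2002.
None of the other events listed affects the running of the period under the stated rules.
Filing on March 13, 2002 beat the May 12, 2002 deadline — the action is timely.

TIMELY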